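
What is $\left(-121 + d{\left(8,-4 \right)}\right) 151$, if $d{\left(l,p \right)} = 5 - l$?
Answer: $-18724$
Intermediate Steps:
$\left(-121 + d{\left(8,-4 \right)}\right) 151 = \left(-121 + \left(5 - 8\right)\right) 151 = \left(-121 - 3\right) 151 = \left(-124\right) 151 = -18724$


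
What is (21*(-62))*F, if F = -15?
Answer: 19530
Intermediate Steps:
(21*(-62))*F = (21*(-62))*(-15) = -1302*(-15) = 19530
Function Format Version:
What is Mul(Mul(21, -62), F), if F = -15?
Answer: 19530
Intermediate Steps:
Mul(Mul(21, -62), F) = Mul(Mul(21, -62), -15) = Mul(-1302, -15) = 19530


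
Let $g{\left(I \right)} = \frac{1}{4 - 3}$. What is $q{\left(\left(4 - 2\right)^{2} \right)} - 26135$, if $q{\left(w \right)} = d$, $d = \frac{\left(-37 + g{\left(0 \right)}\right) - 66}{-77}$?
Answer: $- \frac{2012293}{77} \approx -26134.0$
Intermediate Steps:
$g{\left(I \right)} = 1$ ($g{\left(I \right)} = 1^{-1} = 1$)
$d = \frac{102}{77}$ ($d = \frac{\left(-37 + 1\right) - 66}{-77} = \left(-36 - 66\right) \left(- \frac{1}{77}\right) = \left(-102\right) \left(- \frac{1}{77}\right) = \frac{102}{77} \approx 1.3247$)
$q{\left(w \right)} = \frac{102}{77}$
$q{\left(\left(4 - 2\right)^{2} \right)} - 26135 = \frac{102}{77} - 26135 = - \frac{2012293}{77}$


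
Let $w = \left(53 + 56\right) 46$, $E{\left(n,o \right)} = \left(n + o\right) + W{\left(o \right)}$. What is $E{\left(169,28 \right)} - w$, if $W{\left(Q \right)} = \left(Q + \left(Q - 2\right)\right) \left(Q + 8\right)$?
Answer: $-2873$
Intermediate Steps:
$W{\left(Q \right)} = \left(-2 + 2 Q\right) \left(8 + Q\right)$ ($W{\left(Q \right)} = \left(Q + \left(-2 + Q\right)\right) \left(8 + Q\right) = \left(-2 + 2 Q\right) \left(8 + Q\right)$)
$E{\left(n,o \right)} = -16 + n + 2 o^{2} + 15 o$ ($E{\left(n,o \right)} = \left(n + o\right) + \left(-16 + 2 o^{2} + 14 o\right) = -16 + n + 2 o^{2} + 15 o$)
$w = 5014$ ($w = 109 \cdot 46 = 5014$)
$E{\left(169,28 \right)} - w = \left(-16 + 169 + 2 \cdot 28^{2} + 15 \cdot 28\right) - 5014 = \left(-16 + 169 + 2 \cdot 784 + 420\right) - 5014 = \left(-16 + 169 + 1568 + 420\right) - 5014 = 2141 - 5014 = -2873$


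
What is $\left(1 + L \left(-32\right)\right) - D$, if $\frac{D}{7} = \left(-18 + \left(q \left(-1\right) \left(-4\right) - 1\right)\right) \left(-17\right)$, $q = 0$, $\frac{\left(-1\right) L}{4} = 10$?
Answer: $-980$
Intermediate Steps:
$L = -40$ ($L = \left(-4\right) 10 = -40$)
$D = 2261$ ($D = 7 \left(-18 - \left(1 - 0 \left(-1\right) \left(-4\right)\right)\right) \left(-17\right) = 7 \left(-18 + \left(0 \left(-4\right) - 1\right)\right) \left(-17\right) = 7 \left(-18 + \left(0 - 1\right)\right) \left(-17\right) = 7 \left(-18 - 1\right) \left(-17\right) = 7 \left(\left(-19\right) \left(-17\right)\right) = 7 \cdot 323 = 2261$)
$\left(1 + L \left(-32\right)\right) - D = \left(1 - -1280\right) - 2261 = \left(1 + 1280\right) - 2261 = 1281 - 2261 = -980$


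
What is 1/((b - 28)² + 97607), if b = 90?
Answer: 1/101451 ≈ 9.8570e-6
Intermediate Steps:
1/((b - 28)² + 97607) = 1/((90 - 28)² + 97607) = 1/(62² + 97607) = 1/(3844 + 97607) = 1/101451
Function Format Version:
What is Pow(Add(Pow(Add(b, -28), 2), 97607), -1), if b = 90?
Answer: Rational(1, 101451) ≈ 9.8570e-6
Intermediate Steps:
Pow(Add(Pow(Add(b, -28), 2), 97607), -1) = Pow(Add(Pow(Add(90, -28), 2), 97607), -1) = Pow(Add(Pow(62, 2), 97607), -1) = Pow(Add(3844, 97607), -1) = Pow(101451, -1) = Rational(1, 101451)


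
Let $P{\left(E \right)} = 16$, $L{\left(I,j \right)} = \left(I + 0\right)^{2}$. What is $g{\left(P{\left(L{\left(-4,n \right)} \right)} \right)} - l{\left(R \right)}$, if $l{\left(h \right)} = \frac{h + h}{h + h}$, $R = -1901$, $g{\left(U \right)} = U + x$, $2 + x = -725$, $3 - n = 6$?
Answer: $-712$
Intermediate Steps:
$n = -3$ ($n = 3 - 6 = -3$)
$x = -727$ ($x = -2 - 725 = -727$)
$L{\left(I,j \right)} = I^{2}$
$g{\left(U \right)} = -727 + U$ ($g{\left(U \right)} = U - 727 = -727 + U$)
$l{\left(h \right)} = 1$ ($l{\left(h \right)} = \frac{2 h}{2 h} = 2 h \frac{1}{2 h} = 1$)
$g{\left(P{\left(L{\left(-4,n \right)} \right)} \right)} - l{\left(R \right)} = \left(-727 + 16\right) - 1 = -711 - 1 = -712$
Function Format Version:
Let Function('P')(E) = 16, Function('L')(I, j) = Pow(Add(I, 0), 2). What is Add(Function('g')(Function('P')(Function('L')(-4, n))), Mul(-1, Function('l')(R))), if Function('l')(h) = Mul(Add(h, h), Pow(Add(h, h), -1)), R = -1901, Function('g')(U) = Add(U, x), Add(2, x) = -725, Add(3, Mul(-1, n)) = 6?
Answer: -712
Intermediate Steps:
n = -3 (n = Add(3, Mul(-1, 6)) = Add(3, -6) = -3)
x = -727 (x = Add(-2, -725) = -727)
Function('L')(I, j) = Pow(I, 2)
Function('g')(U) = Add(-727, U) (Function('g')(U) = Add(U, -727) = Add(-727, U))
Function('l')(h) = 1 (Function('l')(h) = Mul(Mul(2, h), Pow(Mul(2, h), -1)) = Mul(Mul(2, h), Mul(Rational(1, 2), Pow(h, -1))) = 1)
Add(Function('g')(Function('P')(Function('L')(-4, n))), Mul(-1, Function('l')(R))) = Add(Add(-727, 16), Mul(-1, 1)) = Add(-711, -1) = -712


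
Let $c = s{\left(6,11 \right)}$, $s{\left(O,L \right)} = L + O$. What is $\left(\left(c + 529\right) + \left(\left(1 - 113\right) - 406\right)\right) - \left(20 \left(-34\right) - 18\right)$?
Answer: $726$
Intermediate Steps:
$c = 17$ ($c = 11 + 6 = 17$)
$\left(\left(c + 529\right) + \left(\left(1 - 113\right) - 406\right)\right) - \left(20 \left(-34\right) - 18\right) = \left(\left(17 + 529\right) + \left(\left(1 - 113\right) - 406\right)\right) - \left(20 \left(-34\right) - 18\right) = \left(546 - 518\right) - \left(-680 - 18\right) = \left(546 - 518\right) - -698 = 28 + 698 = 726$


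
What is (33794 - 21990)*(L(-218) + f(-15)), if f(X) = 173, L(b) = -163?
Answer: 118040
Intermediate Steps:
(33794 - 21990)*(L(-218) + f(-15)) = (33794 - 21990)*(-163 + 173) = 11804*10 = 118040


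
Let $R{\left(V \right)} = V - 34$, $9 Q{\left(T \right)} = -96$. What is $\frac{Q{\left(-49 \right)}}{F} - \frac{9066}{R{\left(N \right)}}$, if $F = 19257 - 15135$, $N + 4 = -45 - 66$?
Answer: $\frac{56052694}{921267} \approx 60.843$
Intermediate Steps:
$N = -115$ ($N = -4 - 111 = -115$)
$Q{\left(T \right)} = - \frac{32}{3}$ ($Q{\left(T \right)} = \frac{1}{9} \left(-96\right) = - \frac{32}{3}$)
$R{\left(V \right)} = -34 + V$ ($R{\left(V \right)} = V - 34 = -34 + V$)
$F = 4122$
$\frac{Q{\left(-49 \right)}}{F} - \frac{9066}{R{\left(N \right)}} = - \frac{32}{3 \cdot 4122} - \frac{9066}{-34 - 115} = \left(- \frac{32}{3}\right) \frac{1}{4122} - \frac{9066}{-149} = - \frac{16}{6183} - - \frac{9066}{149} = - \frac{16}{6183} + \frac{9066}{149} = \frac{56052694}{921267}$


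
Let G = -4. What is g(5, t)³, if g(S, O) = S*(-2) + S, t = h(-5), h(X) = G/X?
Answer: -125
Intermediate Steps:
h(X) = -4/X
t = ⅘ (t = -4/(-5) = -4*(-⅕) = ⅘ ≈ 0.80000)
g(S, O) = -S (g(S, O) = -2*S + S = -S)
g(5, t)³ = (-1*5)³ = (-5)³ = -125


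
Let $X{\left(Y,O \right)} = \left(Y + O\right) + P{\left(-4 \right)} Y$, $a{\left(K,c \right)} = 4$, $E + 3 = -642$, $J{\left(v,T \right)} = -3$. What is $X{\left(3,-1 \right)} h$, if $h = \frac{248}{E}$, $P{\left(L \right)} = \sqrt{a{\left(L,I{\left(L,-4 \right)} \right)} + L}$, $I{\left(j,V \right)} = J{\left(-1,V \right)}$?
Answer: $- \frac{496}{645} \approx -0.76899$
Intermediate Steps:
$E = -645$ ($E = -3 - 642 = -645$)
$I{\left(j,V \right)} = -3$
$P{\left(L \right)} = \sqrt{4 + L}$
$X{\left(Y,O \right)} = O + Y$ ($X{\left(Y,O \right)} = \left(Y + O\right) + \sqrt{4 - 4} Y = \left(O + Y\right) + \sqrt{0} Y = \left(O + Y\right) + 0 Y = \left(O + Y\right) + 0 = O + Y$)
$h = - \frac{248}{645}$ ($h = \frac{248}{-645} = 248 \left(- \frac{1}{645}\right) = - \frac{248}{645} \approx -0.3845$)
$X{\left(3,-1 \right)} h = \left(-1 + 3\right) \left(- \frac{248}{645}\right) = 2 \left(- \frac{248}{645}\right) = - \frac{496}{645}$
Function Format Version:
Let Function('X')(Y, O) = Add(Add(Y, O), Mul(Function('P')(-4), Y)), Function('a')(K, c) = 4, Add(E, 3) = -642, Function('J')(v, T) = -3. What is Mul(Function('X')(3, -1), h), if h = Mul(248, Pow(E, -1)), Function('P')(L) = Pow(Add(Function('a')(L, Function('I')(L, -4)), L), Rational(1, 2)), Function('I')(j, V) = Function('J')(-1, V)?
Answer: Rational(-496, 645) ≈ -0.76899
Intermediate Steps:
E = -645 (E = Add(-3, -642) = -645)
Function('I')(j, V) = -3
Function('P')(L) = Pow(Add(4, L), Rational(1, 2))
Function('X')(Y, O) = Add(O, Y) (Function('X')(Y, O) = Add(Add(Y, O), Mul(Pow(Add(4, -4), Rational(1, 2)), Y)) = Add(Add(O, Y), Mul(Pow(0, Rational(1, 2)), Y)) = Add(Add(O, Y), Mul(0, Y)) = Add(Add(O, Y), 0) = Add(O, Y))
h = Rational(-248, 645) (h = Mul(248, Pow(-645, -1)) = Mul(248, Rational(-1, 645)) = Rational(-248, 645) ≈ -0.38450)
Mul(Function('X')(3, -1), h) = Mul(Add(-1, 3), Rational(-248, 645)) = Mul(2, Rational(-248, 645)) = Rational(-496, 645)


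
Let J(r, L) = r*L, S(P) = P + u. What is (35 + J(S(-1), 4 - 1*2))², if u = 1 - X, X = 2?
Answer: 961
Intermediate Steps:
u = -1 (u = 1 - 1*2 = 1 - 2 = -1)
S(P) = -1 + P (S(P) = P - 1 = -1 + P)
J(r, L) = L*r
(35 + J(S(-1), 4 - 1*2))² = (35 + (4 - 1*2)*(-1 - 1))² = (35 + (4 - 2)*(-2))² = (35 + 2*(-2))² = (35 - 4)² = 31² = 961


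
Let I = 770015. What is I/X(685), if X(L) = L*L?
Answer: 154003/93845 ≈ 1.6410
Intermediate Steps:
X(L) = L²
I/X(685) = 770015/(685²) = 770015/469225 = 770015*(1/469225) = 154003/93845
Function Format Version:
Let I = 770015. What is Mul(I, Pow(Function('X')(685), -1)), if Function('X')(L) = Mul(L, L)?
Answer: Rational(154003, 93845) ≈ 1.6410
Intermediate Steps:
Function('X')(L) = Pow(L, 2)
Mul(I, Pow(Function('X')(685), -1)) = Mul(770015, Pow(Pow(685, 2), -1)) = Mul(770015, Pow(469225, -1)) = Mul(770015, Rational(1, 469225)) = Rational(154003, 93845)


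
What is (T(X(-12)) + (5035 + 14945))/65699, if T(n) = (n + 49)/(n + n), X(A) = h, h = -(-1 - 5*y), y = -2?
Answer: 179800/591291 ≈ 0.30408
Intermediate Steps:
h = -9 (h = -(-1 - 5*(-2)) = -(-1 + 10) = -1*9 = -9)
X(A) = -9
T(n) = (49 + n)/(2*n) (T(n) = (49 + n)/((2*n)) = (49 + n)*(1/(2*n)) = (49 + n)/(2*n))
(T(X(-12)) + (5035 + 14945))/65699 = ((½)*(49 - 9)/(-9) + (5035 + 14945))/65699 = ((½)*(-⅑)*40 + 19980)*(1/65699) = (-20/9 + 19980)*(1/65699) = (179800/9)*(1/65699) = 179800/591291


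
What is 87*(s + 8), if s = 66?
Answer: 6438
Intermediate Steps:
87*(s + 8) = 87*(66 + 8) = 87*74 = 6438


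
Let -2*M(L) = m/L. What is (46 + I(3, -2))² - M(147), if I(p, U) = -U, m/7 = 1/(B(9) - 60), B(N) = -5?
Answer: 6289919/2730 ≈ 2304.0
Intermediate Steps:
m = -7/65 (m = 7/(-5 - 60) = 7/(-65) = 7*(-1/65) = -7/65 ≈ -0.10769)
M(L) = 7/(130*L) (M(L) = -(-7)/(130*L) = 7/(130*L))
(46 + I(3, -2))² - M(147) = (46 - 1*(-2))² - 7/(130*147) = (46 + 2)² - 7/(130*147) = 48² - 1*1/2730 = 2304 - 1/2730 = 6289919/2730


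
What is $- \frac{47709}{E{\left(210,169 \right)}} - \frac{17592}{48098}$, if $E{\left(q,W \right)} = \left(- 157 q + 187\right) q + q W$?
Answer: $- \frac{19698640833}{54903386020} \approx -0.35879$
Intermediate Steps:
$E{\left(q,W \right)} = W q + q \left(187 - 157 q\right)$ ($E{\left(q,W \right)} = \left(187 - 157 q\right) q + W q = q \left(187 - 157 q\right) + W q = W q + q \left(187 - 157 q\right)$)
$- \frac{47709}{E{\left(210,169 \right)}} - \frac{17592}{48098} = - \frac{47709}{210 \left(187 + 169 - 32970\right)} - \frac{17592}{48098} = - \frac{47709}{210 \left(187 + 169 - 32970\right)} - \frac{8796}{24049} = - \frac{47709}{210 \left(-32614\right)} - \frac{8796}{24049} = - \frac{47709}{-6848940} - \frac{8796}{24049} = \left(-47709\right) \left(- \frac{1}{6848940}\right) - \frac{8796}{24049} = \frac{15903}{2282980} - \frac{8796}{24049} = - \frac{19698640833}{54903386020}$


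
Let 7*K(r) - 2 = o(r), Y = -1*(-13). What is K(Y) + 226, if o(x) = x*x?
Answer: 1753/7 ≈ 250.43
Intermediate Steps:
Y = 13
o(x) = x**2
K(r) = 2/7 + r**2/7
K(Y) + 226 = (2/7 + (1/7)*13**2) + 226 = (2/7 + (1/7)*169) + 226 = (2/7 + 169/7) + 226 = 171/7 + 226 = 1753/7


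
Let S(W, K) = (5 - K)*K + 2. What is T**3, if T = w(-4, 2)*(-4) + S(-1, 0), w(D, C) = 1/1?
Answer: -8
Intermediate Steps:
w(D, C) = 1
S(W, K) = 2 + K*(5 - K) (S(W, K) = K*(5 - K) + 2 = 2 + K*(5 - K))
T = -2 (T = 1*(-4) + (2 - 1*0**2 + 5*0) = -4 + (2 - 1*0 + 0) = -4 + (2 + 0 + 0) = -4 + 2 = -2)
T**3 = (-2)**3 = -8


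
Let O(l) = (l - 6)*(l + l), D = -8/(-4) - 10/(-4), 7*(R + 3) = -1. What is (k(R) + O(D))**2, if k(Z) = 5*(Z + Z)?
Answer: 395641/196 ≈ 2018.6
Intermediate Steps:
R = -22/7 (R = -3 + (1/7)*(-1) = -3 - 1/7 = -22/7 ≈ -3.1429)
D = 9/2 (D = -8*(-1/4) - 10*(-1/4) = 2 + 5/2 = 9/2 ≈ 4.5000)
O(l) = 2*l*(-6 + l) (O(l) = (-6 + l)*(2*l) = 2*l*(-6 + l))
k(Z) = 10*Z (k(Z) = 5*(2*Z) = 10*Z)
(k(R) + O(D))**2 = (10*(-22/7) + 2*(9/2)*(-6 + 9/2))**2 = (-220/7 + 2*(9/2)*(-3/2))**2 = (-220/7 - 27/2)**2 = (-629/14)**2 = 395641/196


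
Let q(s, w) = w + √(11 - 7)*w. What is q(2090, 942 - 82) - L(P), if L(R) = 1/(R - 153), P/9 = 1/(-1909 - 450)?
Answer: 931217239/360936 ≈ 2580.0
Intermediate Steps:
q(s, w) = 3*w (q(s, w) = w + √4*w = w + 2*w = 3*w)
P = -9/2359 (P = 9/(-1909 - 450) = 9/(-2359) = 9*(-1/2359) = -9/2359 ≈ -0.0038152)
L(R) = 1/(-153 + R)
q(2090, 942 - 82) - L(P) = 3*(942 - 82) - 1/(-153 - 9/2359) = 3*860 - 1/(-360936/2359) = 2580 - 1*(-2359/360936) = 2580 + 2359/360936 = 931217239/360936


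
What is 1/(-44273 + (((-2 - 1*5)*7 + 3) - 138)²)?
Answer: -1/10417 ≈ -9.5997e-5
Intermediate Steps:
1/(-44273 + (((-2 - 1*5)*7 + 3) - 138)²) = 1/(-44273 + (((-2 - 5)*7 + 3) - 138)²) = 1/(-44273 + ((-7*7 + 3) - 138)²) = 1/(-44273 + ((-49 + 3) - 138)²) = 1/(-44273 + (-46 - 138)²) = 1/(-44273 + (-184)²) = 1/(-44273 + 33856) = 1/(-10417) = -1/10417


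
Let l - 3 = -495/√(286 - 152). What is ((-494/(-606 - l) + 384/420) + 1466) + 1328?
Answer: 84894827554/30365895 + 1430*√134/289199 ≈ 2795.8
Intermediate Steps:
l = 3 - 495*√134/134 (l = 3 - 495/√(286 - 152) = 3 - 495*√134/134 ≈ -39.761)
((-494/(-606 - l) + 384/420) + 1466) + 1328 = ((-494/(-606 - (3 - 495*√134/134)) + 384/420) + 1466) + 1328 = ((-494/(-606 + (-3 + 495*√134/134)) + 384*(1/420)) + 1466) + 1328 = ((-494/(-609 + 495*√134/134) + 32/35) + 1466) + 1328 = ((32/35 - 494/(-609 + 495*√134/134)) + 1466) + 1328 = (51342/35 - 494/(-609 + 495*√134/134)) + 1328 = 97822/35 - 494/(-609 + 495*√134/134)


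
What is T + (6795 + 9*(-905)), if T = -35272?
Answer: -36622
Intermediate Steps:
T + (6795 + 9*(-905)) = -35272 + (6795 + 9*(-905)) = -35272 + (6795 - 8145) = -35272 - 1350 = -36622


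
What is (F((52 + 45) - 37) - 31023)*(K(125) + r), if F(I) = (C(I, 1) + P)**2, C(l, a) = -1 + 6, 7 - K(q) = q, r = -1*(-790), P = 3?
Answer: -20804448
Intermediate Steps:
r = 790
K(q) = 7 - q
C(l, a) = 5
F(I) = 64 (F(I) = (5 + 3)**2 = 8**2 = 64)
(F((52 + 45) - 37) - 31023)*(K(125) + r) = (64 - 31023)*((7 - 1*125) + 790) = -30959*((7 - 125) + 790) = -30959*(-118 + 790) = -30959*672 = -20804448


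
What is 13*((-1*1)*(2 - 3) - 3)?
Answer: -26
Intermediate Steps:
13*((-1*1)*(2 - 3) - 3) = 13*(-1*(-1) - 3) = 13*(1 - 3) = 13*(-2) = -26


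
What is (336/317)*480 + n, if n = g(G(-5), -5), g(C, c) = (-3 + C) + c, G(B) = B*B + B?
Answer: 165084/317 ≈ 520.77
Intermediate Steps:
G(B) = B + B² (G(B) = B² + B = B + B²)
g(C, c) = -3 + C + c
n = 12 (n = -3 - 5*(1 - 5) - 5 = -3 - 5*(-4) - 5 = -3 + 20 - 5 = 12)
(336/317)*480 + n = (336/317)*480 + 12 = 161280/317 + 12 = 165084/317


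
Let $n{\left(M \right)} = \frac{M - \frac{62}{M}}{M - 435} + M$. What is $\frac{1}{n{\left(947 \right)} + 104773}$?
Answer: $\frac{484864}{51260718827} \approx 9.4588 \cdot 10^{-6}$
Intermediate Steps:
$n{\left(M \right)} = M + \frac{M - \frac{62}{M}}{-435 + M}$ ($n{\left(M \right)} = \frac{M - \frac{62}{M}}{-435 + M} + M = M + \frac{M - \frac{62}{M}}{-435 + M}$)
$\frac{1}{n{\left(947 \right)} + 104773} = \frac{1}{\frac{-62 + 947^{3} - 434 \cdot 947^{2}}{947 \left(-435 + 947\right)} + 104773} = \frac{1}{\frac{-62 + 849278123 - 389215106}{947 \cdot 512} + 104773} = \frac{1}{\frac{1}{947} \cdot \frac{1}{512} \left(-62 + 849278123 - 389215106\right) + 104773} = \frac{1}{\frac{1}{947} \cdot \frac{1}{512} \cdot 460062955 + 104773} = \frac{1}{\frac{460062955}{484864} + 104773} = \frac{1}{\frac{51260718827}{484864}} = \frac{484864}{51260718827}$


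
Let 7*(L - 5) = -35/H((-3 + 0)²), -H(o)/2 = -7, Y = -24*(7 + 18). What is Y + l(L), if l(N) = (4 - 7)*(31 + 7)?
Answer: -714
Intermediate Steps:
Y = -600 (Y = -24*25 = -600)
H(o) = 14 (H(o) = -2*(-7) = 14)
L = 65/14 (L = 5 + (-35/14)/7 = 5 + (-35*1/14)/7 = 5 + (⅐)*(-5/2) = 5 - 5/14 = 65/14 ≈ 4.6429)
l(N) = -114 (l(N) = -3*38 = -114)
Y + l(L) = -600 - 114 = -714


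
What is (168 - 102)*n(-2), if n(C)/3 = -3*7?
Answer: -4158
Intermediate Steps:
n(C) = -63 (n(C) = 3*(-3*7) = 3*(-21) = -63)
(168 - 102)*n(-2) = (168 - 102)*(-63) = 66*(-63) = -4158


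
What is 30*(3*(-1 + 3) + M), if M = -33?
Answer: -810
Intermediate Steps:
30*(3*(-1 + 3) + M) = 30*(3*(-1 + 3) - 33) = 30*(3*2 - 33) = 30*(6 - 33) = 30*(-27) = -810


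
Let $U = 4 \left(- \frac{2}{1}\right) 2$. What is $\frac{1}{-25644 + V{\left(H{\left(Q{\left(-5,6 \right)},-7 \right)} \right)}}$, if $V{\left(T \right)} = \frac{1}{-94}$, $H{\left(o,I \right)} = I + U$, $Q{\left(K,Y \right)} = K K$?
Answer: $- \frac{94}{2410537} \approx -3.8995 \cdot 10^{-5}$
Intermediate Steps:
$U = -16$ ($U = 4 \left(\left(-2\right) 1\right) 2 = 4 \left(-2\right) 2 = \left(-8\right) 2 = -16$)
$Q{\left(K,Y \right)} = K^{2}$
$H{\left(o,I \right)} = -16 + I$ ($H{\left(o,I \right)} = I - 16 = -16 + I$)
$V{\left(T \right)} = - \frac{1}{94}$
$\frac{1}{-25644 + V{\left(H{\left(Q{\left(-5,6 \right)},-7 \right)} \right)}} = \frac{1}{-25644 - \frac{1}{94}} = \frac{1}{- \frac{2410537}{94}} = - \frac{94}{2410537}$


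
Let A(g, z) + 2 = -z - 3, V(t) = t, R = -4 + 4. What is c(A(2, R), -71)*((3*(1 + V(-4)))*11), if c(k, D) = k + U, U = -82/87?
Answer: 17061/29 ≈ 588.31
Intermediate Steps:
R = 0
A(g, z) = -5 - z (A(g, z) = -2 + (-z - 3) = -2 + (-3 - z) = -5 - z)
U = -82/87 (U = -82*1/87 = -82/87 ≈ -0.94253)
c(k, D) = -82/87 + k (c(k, D) = k - 82/87 = -82/87 + k)
c(A(2, R), -71)*((3*(1 + V(-4)))*11) = (-82/87 + (-5 - 1*0))*((3*(1 - 4))*11) = (-82/87 + (-5 + 0))*((3*(-3))*11) = (-82/87 - 5)*(-9*11) = -517/87*(-99) = 17061/29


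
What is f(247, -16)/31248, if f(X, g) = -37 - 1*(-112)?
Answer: 25/10416 ≈ 0.0024002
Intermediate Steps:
f(X, g) = 75 (f(X, g) = -37 + 112 = 75)
f(247, -16)/31248 = 75/31248 = 75*(1/31248) = 25/10416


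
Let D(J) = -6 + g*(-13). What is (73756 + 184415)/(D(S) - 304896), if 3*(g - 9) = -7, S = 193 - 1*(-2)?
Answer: -774513/914966 ≈ -0.84649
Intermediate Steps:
S = 195 (S = 193 + 2 = 195)
g = 20/3 (g = 9 + (⅓)*(-7) = 9 - 7/3 = 20/3 ≈ 6.6667)
D(J) = -278/3 (D(J) = -6 + (20/3)*(-13) = -6 - 260/3 = -278/3)
(73756 + 184415)/(D(S) - 304896) = (73756 + 184415)/(-278/3 - 304896) = 258171/(-914966/3) = 258171*(-3/914966) = -774513/914966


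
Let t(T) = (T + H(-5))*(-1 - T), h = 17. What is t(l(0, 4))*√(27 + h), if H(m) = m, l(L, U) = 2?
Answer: 18*√11 ≈ 59.699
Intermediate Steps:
t(T) = (-1 - T)*(-5 + T) (t(T) = (T - 5)*(-1 - T) = (-5 + T)*(-1 - T) = (-1 - T)*(-5 + T))
t(l(0, 4))*√(27 + h) = (5 - 1*2² + 4*2)*√(27 + 17) = (5 - 1*4 + 8)*√44 = (5 - 4 + 8)*(2*√11) = 9*(2*√11) = 18*√11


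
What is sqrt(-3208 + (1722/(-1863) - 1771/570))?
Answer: I*sqrt(4968527134470)/39330 ≈ 56.675*I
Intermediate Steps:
sqrt(-3208 + (1722/(-1863) - 1771/570)) = sqrt(-3208 + (1722*(-1/1863) - 1771*1/570)) = sqrt(-3208 + (-574/621 - 1771/570)) = sqrt(-3208 - 475657/117990) = sqrt(-378987577/117990) = I*sqrt(4968527134470)/39330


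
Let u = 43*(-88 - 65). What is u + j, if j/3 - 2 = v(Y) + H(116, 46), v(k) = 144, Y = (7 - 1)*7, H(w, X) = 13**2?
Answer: -5634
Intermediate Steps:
H(w, X) = 169
Y = 42 (Y = 6*7 = 42)
u = -6579 (u = 43*(-153) = -6579)
j = 945 (j = 6 + 3*(144 + 169) = 6 + 3*313 = 6 + 939 = 945)
u + j = -6579 + 945 = -5634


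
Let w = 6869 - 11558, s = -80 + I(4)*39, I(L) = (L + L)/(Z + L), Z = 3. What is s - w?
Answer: 32575/7 ≈ 4653.6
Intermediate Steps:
I(L) = 2*L/(3 + L) (I(L) = (L + L)/(3 + L) = (2*L)/(3 + L) = 2*L/(3 + L))
s = -248/7 (s = -80 + (2*4/(3 + 4))*39 = -80 + (2*4/7)*39 = -80 + (2*4*(⅐))*39 = -80 + (8/7)*39 = -80 + 312/7 = -248/7 ≈ -35.429)
w = -4689
s - w = -248/7 - 1*(-4689) = -248/7 + 4689 = 32575/7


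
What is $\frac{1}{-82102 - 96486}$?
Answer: $- \frac{1}{178588} \approx -5.5995 \cdot 10^{-6}$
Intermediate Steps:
$\frac{1}{-82102 - 96486} = \frac{1}{-178588} = - \frac{1}{178588}$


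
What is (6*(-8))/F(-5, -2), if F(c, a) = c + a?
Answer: 48/7 ≈ 6.8571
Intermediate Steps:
F(c, a) = a + c
(6*(-8))/F(-5, -2) = (6*(-8))/(-2 - 5) = -48/(-7) = -48*(-⅐) = 48/7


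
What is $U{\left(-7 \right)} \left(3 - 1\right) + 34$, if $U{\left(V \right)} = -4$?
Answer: $26$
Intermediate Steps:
$U{\left(-7 \right)} \left(3 - 1\right) + 34 = - 4 \left(3 - 1\right) + 34 = \left(-4\right) 2 + 34 = -8 + 34 = 26$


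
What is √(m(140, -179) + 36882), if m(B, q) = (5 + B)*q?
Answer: 7*√223 ≈ 104.53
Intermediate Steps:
m(B, q) = q*(5 + B)
√(m(140, -179) + 36882) = √(-179*(5 + 140) + 36882) = √(-179*145 + 36882) = √(-25955 + 36882) = √10927 = 7*√223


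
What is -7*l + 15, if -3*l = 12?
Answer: 43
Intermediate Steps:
l = -4 (l = -⅓*12 = -4)
-7*l + 15 = -7*(-4) + 15 = 28 + 15 = 43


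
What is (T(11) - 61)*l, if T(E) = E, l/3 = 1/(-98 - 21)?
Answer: 150/119 ≈ 1.2605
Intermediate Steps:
l = -3/119 (l = 3/(-98 - 21) = 3/(-119) = 3*(-1/119) = -3/119 ≈ -0.025210)
(T(11) - 61)*l = (11 - 61)*(-3/119) = -50*(-3/119) = 150/119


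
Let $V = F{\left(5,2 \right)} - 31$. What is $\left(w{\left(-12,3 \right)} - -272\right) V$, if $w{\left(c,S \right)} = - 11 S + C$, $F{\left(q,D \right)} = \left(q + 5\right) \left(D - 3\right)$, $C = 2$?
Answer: $-9881$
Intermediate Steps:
$F{\left(q,D \right)} = \left(-3 + D\right) \left(5 + q\right)$ ($F{\left(q,D \right)} = \left(5 + q\right) \left(-3 + D\right) = \left(-3 + D\right) \left(5 + q\right)$)
$w{\left(c,S \right)} = 2 - 11 S$ ($w{\left(c,S \right)} = - 11 S + 2 = 2 - 11 S$)
$V = -41$ ($V = \left(-15 - 15 + 5 \cdot 2 + 2 \cdot 5\right) - 31 = \left(-15 - 15 + 10 + 10\right) - 31 = -10 - 31 = -41$)
$\left(w{\left(-12,3 \right)} - -272\right) V = \left(\left(2 - 33\right) - -272\right) \left(-41\right) = \left(\left(2 - 33\right) + 272\right) \left(-41\right) = \left(-31 + 272\right) \left(-41\right) = 241 \left(-41\right) = -9881$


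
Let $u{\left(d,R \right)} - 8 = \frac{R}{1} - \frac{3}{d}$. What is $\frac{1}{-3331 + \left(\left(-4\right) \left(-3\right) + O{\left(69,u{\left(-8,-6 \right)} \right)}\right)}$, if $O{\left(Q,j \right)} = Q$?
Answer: $- \frac{1}{3250} \approx -0.00030769$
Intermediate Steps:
$u{\left(d,R \right)} = 8 + R - \frac{3}{d}$ ($u{\left(d,R \right)} = 8 + \left(\frac{R}{1} - \frac{3}{d}\right) = 8 + \left(R 1 - \frac{3}{d}\right) = 8 + \left(R - \frac{3}{d}\right) = 8 + R - \frac{3}{d}$)
$\frac{1}{-3331 + \left(\left(-4\right) \left(-3\right) + O{\left(69,u{\left(-8,-6 \right)} \right)}\right)} = \frac{1}{-3331 + \left(\left(-4\right) \left(-3\right) + 69\right)} = \frac{1}{-3331 + \left(12 + 69\right)} = \frac{1}{-3331 + 81} = \frac{1}{-3250} = - \frac{1}{3250}$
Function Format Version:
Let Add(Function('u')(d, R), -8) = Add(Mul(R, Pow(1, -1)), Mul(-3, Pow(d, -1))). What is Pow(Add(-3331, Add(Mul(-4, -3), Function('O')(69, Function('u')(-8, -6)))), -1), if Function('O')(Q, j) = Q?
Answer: Rational(-1, 3250) ≈ -0.00030769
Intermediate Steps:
Function('u')(d, R) = Add(8, R, Mul(-3, Pow(d, -1))) (Function('u')(d, R) = Add(8, Add(Mul(R, Pow(1, -1)), Mul(-3, Pow(d, -1)))) = Add(8, Add(Mul(R, 1), Mul(-3, Pow(d, -1)))) = Add(8, Add(R, Mul(-3, Pow(d, -1)))) = Add(8, R, Mul(-3, Pow(d, -1))))
Pow(Add(-3331, Add(Mul(-4, -3), Function('O')(69, Function('u')(-8, -6)))), -1) = Pow(Add(-3331, Add(Mul(-4, -3), 69)), -1) = Pow(Add(-3331, Add(12, 69)), -1) = Pow(Add(-3331, 81), -1) = Pow(-3250, -1) = Rational(-1, 3250)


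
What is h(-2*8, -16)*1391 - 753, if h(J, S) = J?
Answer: -23009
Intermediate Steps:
h(-2*8, -16)*1391 - 753 = -2*8*1391 - 753 = -16*1391 - 753 = -22256 - 753 = -23009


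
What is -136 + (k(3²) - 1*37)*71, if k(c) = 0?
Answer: -2763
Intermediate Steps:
-136 + (k(3²) - 1*37)*71 = -136 + (0 - 1*37)*71 = -136 + (0 - 37)*71 = -136 - 37*71 = -136 - 2627 = -2763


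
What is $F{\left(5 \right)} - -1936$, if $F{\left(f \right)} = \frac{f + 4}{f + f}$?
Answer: $\frac{19369}{10} \approx 1936.9$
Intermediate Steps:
$F{\left(f \right)} = \frac{4 + f}{2 f}$
$F{\left(5 \right)} - -1936 = \frac{4 + 5}{2 \cdot 5} - -1936 = \frac{1}{2} \cdot \frac{1}{5} \cdot 9 + 1936 = \frac{9}{10} + 1936 = \frac{19369}{10}$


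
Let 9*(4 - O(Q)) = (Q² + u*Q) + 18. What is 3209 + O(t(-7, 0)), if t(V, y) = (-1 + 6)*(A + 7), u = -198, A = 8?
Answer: 4236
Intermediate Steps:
t(V, y) = 75 (t(V, y) = (-1 + 6)*(8 + 7) = 5*15 = 75)
O(Q) = 2 + 22*Q - Q²/9 (O(Q) = 4 - ((Q² - 198*Q) + 18)/9 = 4 - (18 + Q² - 198*Q)/9 = 4 + (-2 + 22*Q - Q²/9) = 2 + 22*Q - Q²/9)
3209 + O(t(-7, 0)) = 3209 + (2 + 22*75 - ⅑*75²) = 3209 + (2 + 1650 - ⅑*5625) = 3209 + (2 + 1650 - 625) = 3209 + 1027 = 4236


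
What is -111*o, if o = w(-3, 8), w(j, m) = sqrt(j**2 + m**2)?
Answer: -111*sqrt(73) ≈ -948.38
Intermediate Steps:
o = sqrt(73) (o = sqrt((-3)**2 + 8**2) = sqrt(9 + 64) = sqrt(73) ≈ 8.5440)
-111*o = -111*sqrt(73)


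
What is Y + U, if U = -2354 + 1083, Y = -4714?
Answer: -5985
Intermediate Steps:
U = -1271
Y + U = -4714 - 1271 = -5985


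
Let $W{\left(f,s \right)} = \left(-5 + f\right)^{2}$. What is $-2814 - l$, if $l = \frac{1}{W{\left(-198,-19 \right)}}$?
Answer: $- \frac{115962127}{41209} \approx -2814.0$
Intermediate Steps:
$l = \frac{1}{41209}$ ($l = \frac{1}{\left(-5 - 198\right)^{2}} = \frac{1}{\left(-203\right)^{2}} = \frac{1}{41209} \approx 2.4267 \cdot 10^{-5}$)
$-2814 - l = -2814 - \frac{1}{41209} = - \frac{115962127}{41209}$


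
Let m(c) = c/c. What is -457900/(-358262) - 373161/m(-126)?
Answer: -66844474141/179131 ≈ -3.7316e+5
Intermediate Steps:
m(c) = 1
-457900/(-358262) - 373161/m(-126) = -457900/(-358262) - 373161/1 = -457900*(-1/358262) - 373161*1 = 228950/179131 - 373161 = -66844474141/179131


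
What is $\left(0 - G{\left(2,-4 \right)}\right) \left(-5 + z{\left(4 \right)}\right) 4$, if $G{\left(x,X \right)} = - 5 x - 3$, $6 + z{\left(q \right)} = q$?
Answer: $-364$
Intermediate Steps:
$z{\left(q \right)} = -6 + q$
$G{\left(x,X \right)} = -3 - 5 x$ ($G{\left(x,X \right)} = - 5 x - 3 = -3 - 5 x$)
$\left(0 - G{\left(2,-4 \right)}\right) \left(-5 + z{\left(4 \right)}\right) 4 = \left(0 - \left(-3 - 10\right)\right) \left(-5 + \left(-6 + 4\right)\right) 4 = \left(0 - \left(-3 - 10\right)\right) \left(-5 - 2\right) 4 = \left(0 - -13\right) \left(\left(-7\right) 4\right) = \left(0 + 13\right) \left(-28\right) = 13 \left(-28\right) = -364$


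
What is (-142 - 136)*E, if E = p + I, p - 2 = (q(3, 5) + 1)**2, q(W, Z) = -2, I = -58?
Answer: 15290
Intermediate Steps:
p = 3 (p = 2 + (-2 + 1)**2 = 2 + (-1)**2 = 2 + 1 = 3)
E = -55 (E = 3 - 58 = -55)
(-142 - 136)*E = (-142 - 136)*(-55) = -278*(-55) = 15290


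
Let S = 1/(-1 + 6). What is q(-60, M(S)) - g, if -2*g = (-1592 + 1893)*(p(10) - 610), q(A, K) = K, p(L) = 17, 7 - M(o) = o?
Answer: -892397/10 ≈ -89240.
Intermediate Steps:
S = ⅕ (S = 1/5 = ⅕ ≈ 0.20000)
M(o) = 7 - o
g = 178493/2 (g = -(-1592 + 1893)*(17 - 610)/2 = -301*(-593)/2 = -½*(-178493) = 178493/2 ≈ 89247.)
q(-60, M(S)) - g = (7 - 1*⅕) - 1*178493/2 = (7 - ⅕) - 178493/2 = 34/5 - 178493/2 = -892397/10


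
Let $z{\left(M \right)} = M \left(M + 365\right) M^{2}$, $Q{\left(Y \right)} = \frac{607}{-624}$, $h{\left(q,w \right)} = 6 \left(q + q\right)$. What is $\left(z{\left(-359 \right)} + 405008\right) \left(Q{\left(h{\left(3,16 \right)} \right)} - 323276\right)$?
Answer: $\frac{27959532200630723}{312} \approx 8.9614 \cdot 10^{13}$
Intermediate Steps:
$h{\left(q,w \right)} = 12 q$ ($h{\left(q,w \right)} = 6 \cdot 2 q = 12 q$)
$Q{\left(Y \right)} = - \frac{607}{624}$ ($Q{\left(Y \right)} = 607 \left(- \frac{1}{624}\right) = - \frac{607}{624}$)
$z{\left(M \right)} = M^{3} \left(365 + M\right)$ ($z{\left(M \right)} = M \left(365 + M\right) M^{2} = M^{3} \left(365 + M\right)$)
$\left(z{\left(-359 \right)} + 405008\right) \left(Q{\left(h{\left(3,16 \right)} \right)} - 323276\right) = \left(\left(-359\right)^{3} \left(365 - 359\right) + 405008\right) \left(- \frac{607}{624} - 323276\right) = \left(\left(-46268279\right) 6 + 405008\right) \left(- \frac{201724831}{624}\right) = \left(-277609674 + 405008\right) \left(- \frac{201724831}{624}\right) = \left(-277204666\right) \left(- \frac{201724831}{624}\right) = \frac{27959532200630723}{312}$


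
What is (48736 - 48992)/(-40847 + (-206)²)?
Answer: -256/1589 ≈ -0.16111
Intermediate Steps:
(48736 - 48992)/(-40847 + (-206)²) = -256/(-40847 + 42436) = -256/1589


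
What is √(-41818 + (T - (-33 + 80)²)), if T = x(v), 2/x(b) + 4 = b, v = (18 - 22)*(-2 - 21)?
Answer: 3*I*√2367673/22 ≈ 209.83*I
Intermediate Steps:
v = 92 (v = -4*(-23) = 92)
x(b) = 2/(-4 + b)
T = 1/44 (T = 2/(-4 + 92) = 2/88 = 2*(1/88) = 1/44 ≈ 0.022727)
√(-41818 + (T - (-33 + 80)²)) = √(-41818 + (1/44 - (-33 + 80)²)) = √(-41818 + (1/44 - 1*47²)) = √(-41818 + (1/44 - 1*2209)) = √(-41818 + (1/44 - 2209)) = √(-41818 - 97195/44) = √(-1937187/44) = 3*I*√2367673/22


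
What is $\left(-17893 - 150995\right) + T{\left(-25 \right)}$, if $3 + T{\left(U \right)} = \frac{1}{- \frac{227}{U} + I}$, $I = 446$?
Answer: $- \frac{1921472882}{11377} \approx -1.6889 \cdot 10^{5}$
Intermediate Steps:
$T{\left(U \right)} = -3 + \frac{1}{446 - \frac{227}{U}}$ ($T{\left(U \right)} = -3 + \frac{1}{- \frac{227}{U} + 446} = -3 + \frac{1}{446 - \frac{227}{U}}$)
$\left(-17893 - 150995\right) + T{\left(-25 \right)} = \left(-17893 - 150995\right) + \frac{681 - -33425}{-227 + 446 \left(-25\right)} = -168888 + \frac{681 + 33425}{-227 - 11150} = -168888 + \frac{1}{-11377} \cdot 34106 = -168888 - \frac{34106}{11377} = - \frac{1921472882}{11377}$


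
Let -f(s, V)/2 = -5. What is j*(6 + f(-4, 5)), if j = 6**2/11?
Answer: 576/11 ≈ 52.364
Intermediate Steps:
j = 36/11 (j = 36*(1/11) = 36/11 ≈ 3.2727)
f(s, V) = 10 (f(s, V) = -2*(-5) = 10)
j*(6 + f(-4, 5)) = 36*(6 + 10)/11 = (36/11)*16 = 576/11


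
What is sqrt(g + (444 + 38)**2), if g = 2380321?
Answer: sqrt(2612645) ≈ 1616.4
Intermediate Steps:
sqrt(g + (444 + 38)**2) = sqrt(2380321 + (444 + 38)**2) = sqrt(2380321 + 482**2) = sqrt(2380321 + 232324) = sqrt(2612645)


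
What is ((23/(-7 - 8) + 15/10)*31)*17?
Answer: -527/30 ≈ -17.567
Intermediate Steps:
((23/(-7 - 8) + 15/10)*31)*17 = ((23/(-15) + 15*(1/10))*31)*17 = ((23*(-1/15) + 3/2)*31)*17 = ((-23/15 + 3/2)*31)*17 = -1/30*31*17 = -31/30*17 = -527/30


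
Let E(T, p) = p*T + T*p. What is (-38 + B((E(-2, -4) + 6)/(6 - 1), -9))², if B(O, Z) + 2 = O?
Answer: 31684/25 ≈ 1267.4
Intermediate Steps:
E(T, p) = 2*T*p (E(T, p) = T*p + T*p = 2*T*p)
B(O, Z) = -2 + O
(-38 + B((E(-2, -4) + 6)/(6 - 1), -9))² = (-38 + (-2 + (2*(-2)*(-4) + 6)/(6 - 1)))² = (-38 + (-2 + (16 + 6)/5))² = (-38 + (-2 + 22*(⅕)))² = (-38 + (-2 + 22/5))² = (-38 + 12/5)² = (-178/5)² = 31684/25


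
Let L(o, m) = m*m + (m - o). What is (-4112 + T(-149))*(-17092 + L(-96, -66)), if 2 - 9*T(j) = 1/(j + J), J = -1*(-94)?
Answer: 8620296758/165 ≈ 5.2244e+7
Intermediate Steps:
J = 94
T(j) = 2/9 - 1/(9*(94 + j)) (T(j) = 2/9 - 1/(9*(j + 94)) = 2/9 - 1/(9*(94 + j)))
L(o, m) = m + m² - o (L(o, m) = m² + (m - o) = m + m² - o)
(-4112 + T(-149))*(-17092 + L(-96, -66)) = (-4112 + (187 + 2*(-149))/(9*(94 - 149)))*(-17092 + (-66 + (-66)² - 1*(-96))) = (-4112 + (⅑)*(187 - 298)/(-55))*(-17092 + (-66 + 4356 + 96)) = (-4112 + (⅑)*(-1/55)*(-111))*(-17092 + 4386) = (-4112 + 37/165)*(-12706) = -678443/165*(-12706) = 8620296758/165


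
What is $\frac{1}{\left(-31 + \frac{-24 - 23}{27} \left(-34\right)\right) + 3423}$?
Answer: $\frac{27}{93182} \approx 0.00028976$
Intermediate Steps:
$\frac{1}{\left(-31 + \frac{-24 - 23}{27} \left(-34\right)\right) + 3423} = \frac{1}{\left(-31 + \left(-47\right) \frac{1}{27} \left(-34\right)\right) + 3423} = \frac{1}{\left(-31 - - \frac{1598}{27}\right) + 3423} = \frac{1}{\left(-31 + \frac{1598}{27}\right) + 3423} = \frac{1}{\frac{761}{27} + 3423} = \frac{1}{\frac{93182}{27}} = \frac{27}{93182}$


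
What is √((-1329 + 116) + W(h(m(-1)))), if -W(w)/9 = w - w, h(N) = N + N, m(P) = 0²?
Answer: I*√1213 ≈ 34.828*I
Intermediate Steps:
m(P) = 0
h(N) = 2*N
W(w) = 0 (W(w) = -9*(w - w) = -9*0 = 0)
√((-1329 + 116) + W(h(m(-1)))) = √((-1329 + 116) + 0) = √(-1213 + 0) = √(-1213) = I*√1213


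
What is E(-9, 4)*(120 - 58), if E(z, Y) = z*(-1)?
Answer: 558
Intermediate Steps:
E(z, Y) = -z
E(-9, 4)*(120 - 58) = (-1*(-9))*(120 - 58) = 9*62 = 558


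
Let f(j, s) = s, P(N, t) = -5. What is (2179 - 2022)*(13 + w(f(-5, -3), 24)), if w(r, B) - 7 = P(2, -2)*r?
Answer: 5495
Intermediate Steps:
w(r, B) = 7 - 5*r
(2179 - 2022)*(13 + w(f(-5, -3), 24)) = (2179 - 2022)*(13 + (7 - 5*(-3))) = 157*(13 + (7 + 15)) = 157*(13 + 22) = 157*35 = 5495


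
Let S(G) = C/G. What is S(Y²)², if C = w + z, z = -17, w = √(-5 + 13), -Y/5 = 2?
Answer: 297/10000 - 17*√2/2500 ≈ 0.020083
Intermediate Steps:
Y = -10 (Y = -5*2 = -10)
w = 2*√2 (w = √8 = 2*√2 ≈ 2.8284)
C = -17 + 2*√2 (C = 2*√2 - 17 = -17 + 2*√2 ≈ -14.172)
S(G) = (-17 + 2*√2)/G
S(Y²)² = ((-17 + 2*√2)/((-10)²))² = ((-17 + 2*√2)/100)² = (-17/100 + √2/50)²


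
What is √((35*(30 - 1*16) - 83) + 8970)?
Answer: √9377 ≈ 96.835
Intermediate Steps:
√((35*(30 - 1*16) - 83) + 8970) = √((35*(30 - 16) - 83) + 8970) = √((35*14 - 83) + 8970) = √((490 - 83) + 8970) = √(407 + 8970) = √9377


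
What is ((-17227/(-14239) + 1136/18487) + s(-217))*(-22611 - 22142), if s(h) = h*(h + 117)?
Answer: -255654393660234209/263236393 ≈ -9.7120e+8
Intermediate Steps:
s(h) = h*(117 + h)
((-17227/(-14239) + 1136/18487) + s(-217))*(-22611 - 22142) = ((-17227/(-14239) + 1136/18487) - 217*(117 - 217))*(-22611 - 22142) = ((-17227*(-1/14239) + 1136*(1/18487)) - 217*(-100))*(-44753) = ((17227/14239 + 1136/18487) + 21700)*(-44753) = (334651053/263236393 + 21700)*(-44753) = (5712564379153/263236393)*(-44753) = -255654393660234209/263236393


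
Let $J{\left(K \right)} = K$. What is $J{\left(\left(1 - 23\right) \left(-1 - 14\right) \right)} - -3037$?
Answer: $3367$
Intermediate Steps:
$J{\left(\left(1 - 23\right) \left(-1 - 14\right) \right)} - -3037 = \left(1 - 23\right) \left(-1 - 14\right) - -3037 = \left(-22\right) \left(-15\right) + 3037 = 330 + 3037 = 3367$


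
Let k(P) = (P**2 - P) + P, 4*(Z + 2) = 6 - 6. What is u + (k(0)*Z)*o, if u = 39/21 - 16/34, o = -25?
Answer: 165/119 ≈ 1.3866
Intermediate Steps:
Z = -2 (Z = -2 + (6 - 6)/4 = -2 + (1/4)*0 = -2 + 0 = -2)
k(P) = P**2
u = 165/119 (u = 39*(1/21) - 16*1/34 = 13/7 - 8/17 = 165/119 ≈ 1.3866)
u + (k(0)*Z)*o = 165/119 + (0**2*(-2))*(-25) = 165/119 + (0*(-2))*(-25) = 165/119 + 0*(-25) = 165/119 + 0 = 165/119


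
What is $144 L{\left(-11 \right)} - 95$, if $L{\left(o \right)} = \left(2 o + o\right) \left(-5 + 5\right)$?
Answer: $-95$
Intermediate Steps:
$L{\left(o \right)} = 0$ ($L{\left(o \right)} = 3 o 0 = 0$)
$144 L{\left(-11 \right)} - 95 = 144 \cdot 0 - 95 = 0 - 95 = -95$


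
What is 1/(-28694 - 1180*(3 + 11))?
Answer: -1/45214 ≈ -2.2117e-5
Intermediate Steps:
1/(-28694 - 1180*(3 + 11)) = 1/(-28694 - 1180*14) = 1/(-28694 - 16520) = 1/(-45214) = -1/45214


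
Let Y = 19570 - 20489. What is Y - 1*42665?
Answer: -43584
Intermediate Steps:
Y = -919
Y - 1*42665 = -919 - 1*42665 = -919 - 42665 = -43584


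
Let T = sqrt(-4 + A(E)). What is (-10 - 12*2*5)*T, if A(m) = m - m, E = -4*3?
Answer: -260*I ≈ -260.0*I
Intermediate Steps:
E = -12
A(m) = 0
T = 2*I (T = sqrt(-4 + 0) = sqrt(-4) = 2*I ≈ 2.0*I)
(-10 - 12*2*5)*T = (-10 - 12*2*5)*(2*I) = (-10 - 3*8*5)*(2*I) = (-10 - 24*5)*(2*I) = (-10 - 120)*(2*I) = -260*I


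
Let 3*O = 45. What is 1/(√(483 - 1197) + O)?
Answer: 5/313 - I*√714/939 ≈ 0.015974 - 0.028457*I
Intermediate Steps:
O = 15 (O = (⅓)*45 = 15)
1/(√(483 - 1197) + O) = 1/(√(483 - 1197) + 15) = 1/(√(-714) + 15) = 1/(I*√714 + 15) = 1/(15 + I*√714)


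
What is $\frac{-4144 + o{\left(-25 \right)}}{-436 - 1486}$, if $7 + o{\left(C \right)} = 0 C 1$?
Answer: $\frac{4151}{1922} \approx 2.1597$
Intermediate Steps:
$o{\left(C \right)} = -7$ ($o{\left(C \right)} = -7 + 0 C 1 = -7 + 0 \cdot 1 = -7 + 0 = -7$)
$\frac{-4144 + o{\left(-25 \right)}}{-436 - 1486} = \frac{-4144 - 7}{-436 - 1486} = - \frac{4151}{-1922} = \left(-4151\right) \left(- \frac{1}{1922}\right) = \frac{4151}{1922}$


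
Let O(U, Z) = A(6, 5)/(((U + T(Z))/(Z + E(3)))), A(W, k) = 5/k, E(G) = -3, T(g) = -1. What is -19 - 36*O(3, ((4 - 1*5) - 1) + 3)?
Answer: 17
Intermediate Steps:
O(U, Z) = (-3 + Z)/(-1 + U) (O(U, Z) = (5/5)/(((U - 1)/(Z - 3))) = (5*(⅕))/(((-1 + U)/(-3 + Z))) = 1/((-1 + U)/(-3 + Z)) = 1*((-3 + Z)/(-1 + U)) = (-3 + Z)/(-1 + U))
-19 - 36*O(3, ((4 - 1*5) - 1) + 3) = -19 - 36*(-3 + (((4 - 1*5) - 1) + 3))/(-1 + 3) = -19 - 36*(-3 + (((4 - 5) - 1) + 3))/2 = -19 - 36*(-3 + ((-1 - 1) + 3))/2 = -19 - 36*(-3 + (-2 + 3))/2 = -19 - 36*(-3 + 1)/2 = -19 - 36*(½)*(-2) = -19 - 36*(-1) = -19 - 1*(-36) = -19 + 36 = 17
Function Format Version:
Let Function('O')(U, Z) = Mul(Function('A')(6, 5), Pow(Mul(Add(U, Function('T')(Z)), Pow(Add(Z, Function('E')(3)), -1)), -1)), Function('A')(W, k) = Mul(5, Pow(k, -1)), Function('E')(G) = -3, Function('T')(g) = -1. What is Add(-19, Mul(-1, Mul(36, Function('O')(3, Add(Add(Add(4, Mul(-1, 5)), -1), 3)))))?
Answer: 17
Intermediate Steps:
Function('O')(U, Z) = Mul(Pow(Add(-1, U), -1), Add(-3, Z)) (Function('O')(U, Z) = Mul(Mul(5, Pow(5, -1)), Pow(Mul(Add(U, -1), Pow(Add(Z, -3), -1)), -1)) = Mul(Mul(5, Rational(1, 5)), Pow(Mul(Add(-1, U), Pow(Add(-3, Z), -1)), -1)) = Mul(1, Pow(Mul(Pow(Add(-3, Z), -1), Add(-1, U)), -1)) = Mul(1, Mul(Pow(Add(-1, U), -1), Add(-3, Z))) = Mul(Pow(Add(-1, U), -1), Add(-3, Z)))
Add(-19, Mul(-1, Mul(36, Function('O')(3, Add(Add(Add(4, Mul(-1, 5)), -1), 3))))) = Add(-19, Mul(-1, Mul(36, Mul(Pow(Add(-1, 3), -1), Add(-3, Add(Add(Add(4, Mul(-1, 5)), -1), 3)))))) = Add(-19, Mul(-1, Mul(36, Mul(Pow(2, -1), Add(-3, Add(Add(Add(4, -5), -1), 3)))))) = Add(-19, Mul(-1, Mul(36, Mul(Rational(1, 2), Add(-3, Add(Add(-1, -1), 3)))))) = Add(-19, Mul(-1, Mul(36, Mul(Rational(1, 2), Add(-3, Add(-2, 3)))))) = Add(-19, Mul(-1, Mul(36, Mul(Rational(1, 2), Add(-3, 1))))) = Add(-19, Mul(-1, Mul(36, Mul(Rational(1, 2), -2)))) = Add(-19, Mul(-1, Mul(36, -1))) = Add(-19, Mul(-1, -36)) = Add(-19, 36) = 17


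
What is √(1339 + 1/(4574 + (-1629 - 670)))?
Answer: √277206566/455 ≈ 36.592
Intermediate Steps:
√(1339 + 1/(4574 + (-1629 - 670))) = √(1339 + 1/(4574 - 2299)) = √(1339 + 1/2275) = √(3046226/2275) = √277206566/455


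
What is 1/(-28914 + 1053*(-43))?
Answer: -1/74193 ≈ -1.3478e-5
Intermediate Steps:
1/(-28914 + 1053*(-43)) = 1/(-28914 - 45279) = 1/(-74193) = -1/74193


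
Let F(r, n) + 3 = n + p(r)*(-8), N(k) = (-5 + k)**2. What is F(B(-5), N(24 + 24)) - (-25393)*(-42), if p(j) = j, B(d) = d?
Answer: -1064620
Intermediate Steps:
F(r, n) = -3 + n - 8*r (F(r, n) = -3 + (n + r*(-8)) = -3 + (n - 8*r) = -3 + n - 8*r)
F(B(-5), N(24 + 24)) - (-25393)*(-42) = (-3 + (-5 + (24 + 24))**2 - 8*(-5)) - (-25393)*(-42) = (-3 + (-5 + 48)**2 + 40) - 1*1066506 = (-3 + 43**2 + 40) - 1066506 = (-3 + 1849 + 40) - 1066506 = 1886 - 1066506 = -1064620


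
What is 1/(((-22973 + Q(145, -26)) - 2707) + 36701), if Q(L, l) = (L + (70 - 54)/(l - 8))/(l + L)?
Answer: 289/3185420 ≈ 9.0726e-5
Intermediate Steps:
Q(L, l) = (L + 16/(-8 + l))/(L + l)
1/(((-22973 + Q(145, -26)) - 2707) + 36701) = 1/(((-22973 + (16 - 8*145 + 145*(-26))/((-26)² - 8*145 - 8*(-26) + 145*(-26))) - 2707) + 36701) = 1/(((-22973 + (16 - 1160 - 3770)/(676 - 1160 + 208 - 3770)) - 2707) + 36701) = 1/(((-22973 - 4914/(-4046)) - 2707) + 36701) = 1/(((-22973 - 1/4046*(-4914)) - 2707) + 36701) = 1/(((-22973 + 351/289) - 2707) + 36701) = 1/((-6638846/289 - 2707) + 36701) = 1/(-7421169/289 + 36701) = 1/(3185420/289) = 289/3185420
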